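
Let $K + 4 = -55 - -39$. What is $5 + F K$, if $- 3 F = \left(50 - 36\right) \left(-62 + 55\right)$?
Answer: $- \frac{1945}{3} \approx -648.33$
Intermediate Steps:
$K = -20$ ($K = -4 - 16 = -20$)
$F = \frac{98}{3}$ ($F = - \frac{\left(50 - 36\right) \left(-62 + 55\right)}{3} = - \frac{14 \left(-7\right)}{3} = \left(- \frac{1}{3}\right) \left(-98\right) = \frac{98}{3} \approx 32.667$)
$5 + F K = 5 + \frac{98}{3} \left(-20\right) = 5 - \frac{1960}{3} = - \frac{1945}{3}$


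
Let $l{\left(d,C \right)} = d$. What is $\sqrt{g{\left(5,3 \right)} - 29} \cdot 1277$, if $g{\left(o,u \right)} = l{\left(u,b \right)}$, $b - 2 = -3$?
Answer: $1277 i \sqrt{26} \approx 6511.4 i$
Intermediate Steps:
$b = -1$ ($b = 2 - 3 = -1$)
$g{\left(o,u \right)} = u$
$\sqrt{g{\left(5,3 \right)} - 29} \cdot 1277 = \sqrt{3 - 29} \cdot 1277 = \sqrt{-26} \cdot 1277 = i \sqrt{26} \cdot 1277 = 1277 i \sqrt{26}$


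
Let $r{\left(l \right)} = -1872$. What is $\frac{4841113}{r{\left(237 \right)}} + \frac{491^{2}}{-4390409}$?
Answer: $- \frac{21254917388849}{8218845648} \approx -2586.1$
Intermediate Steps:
$\frac{4841113}{r{\left(237 \right)}} + \frac{491^{2}}{-4390409} = \frac{4841113}{-1872} + \frac{491^{2}}{-4390409} = 4841113 \left(- \frac{1}{1872}\right) + 241081 \left(- \frac{1}{4390409}\right) = - \frac{4841113}{1872} - \frac{241081}{4390409} = - \frac{21254917388849}{8218845648}$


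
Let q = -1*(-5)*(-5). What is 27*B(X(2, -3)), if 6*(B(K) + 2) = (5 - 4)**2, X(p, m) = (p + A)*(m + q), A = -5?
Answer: -99/2 ≈ -49.500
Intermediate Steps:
q = -25 (q = 5*(-5) = -25)
X(p, m) = (-25 + m)*(-5 + p) (X(p, m) = (p - 5)*(m - 25) = (-5 + p)*(-25 + m) = (-25 + m)*(-5 + p))
B(K) = -11/6 (B(K) = -2 + (5 - 4)**2/6 = -2 + (1/6)*1**2 = -2 + (1/6)*1 = -2 + 1/6 = -11/6)
27*B(X(2, -3)) = 27*(-11/6) = -99/2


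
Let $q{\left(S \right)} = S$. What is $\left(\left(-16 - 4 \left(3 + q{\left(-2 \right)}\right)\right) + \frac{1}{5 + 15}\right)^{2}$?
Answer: $\frac{159201}{400} \approx 398.0$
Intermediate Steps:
$\left(\left(-16 - 4 \left(3 + q{\left(-2 \right)}\right)\right) + \frac{1}{5 + 15}\right)^{2} = \left(\left(-16 - 4 \left(3 - 2\right)\right) + \frac{1}{5 + 15}\right)^{2} = \left(\left(-16 - 4\right) + \frac{1}{20}\right)^{2} = \left(-20 + \frac{1}{20}\right)^{2} = \left(- \frac{399}{20}\right)^{2} = \frac{159201}{400}$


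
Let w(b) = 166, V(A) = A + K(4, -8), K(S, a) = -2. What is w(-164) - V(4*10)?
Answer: 128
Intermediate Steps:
V(A) = -2 + A (V(A) = A - 2 = -2 + A)
w(-164) - V(4*10) = 166 - (-2 + 4*10) = 166 - (-2 + 40) = 166 - 1*38 = 166 - 38 = 128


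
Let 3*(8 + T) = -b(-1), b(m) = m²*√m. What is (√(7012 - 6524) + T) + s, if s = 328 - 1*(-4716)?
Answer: 5036 + 2*√122 - I/3 ≈ 5058.1 - 0.33333*I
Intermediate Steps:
s = 5044 (s = 328 + 4716 = 5044)
b(m) = m^(5/2)
T = -8 - I/3 (T = -8 + (-(-1)^(5/2))/3 = -8 + (-I)/3 = -8 - I/3 ≈ -8.0 - 0.33333*I)
(√(7012 - 6524) + T) + s = (√(7012 - 6524) + (-8 - I/3)) + 5044 = (√488 + (-8 - I/3)) + 5044 = (2*√122 + (-8 - I/3)) + 5044 = (-8 + 2*√122 - I/3) + 5044 = 5036 + 2*√122 - I/3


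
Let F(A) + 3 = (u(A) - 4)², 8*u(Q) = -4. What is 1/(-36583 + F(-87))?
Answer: -4/146263 ≈ -2.7348e-5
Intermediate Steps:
u(Q) = -½ (u(Q) = (⅛)*(-4) = -½)
F(A) = 69/4 (F(A) = -3 + (-½ - 4)² = -3 + (-9/2)² = -3 + 81/4 = 69/4)
1/(-36583 + F(-87)) = 1/(-36583 + 69/4) = 1/(-146263/4) = -4/146263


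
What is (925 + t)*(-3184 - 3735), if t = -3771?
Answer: 19691474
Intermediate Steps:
(925 + t)*(-3184 - 3735) = (925 - 3771)*(-3184 - 3735) = -2846*(-6919) = 19691474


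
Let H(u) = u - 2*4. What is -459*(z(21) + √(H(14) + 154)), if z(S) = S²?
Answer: -202419 - 1836*√10 ≈ -2.0823e+5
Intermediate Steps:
H(u) = -8 + u (H(u) = u - 8 = -8 + u)
-459*(z(21) + √(H(14) + 154)) = -459*(21² + √((-8 + 14) + 154)) = -459*(441 + √(6 + 154)) = -459*(441 + √160) = -459*(441 + 4*√10) = -202419 - 1836*√10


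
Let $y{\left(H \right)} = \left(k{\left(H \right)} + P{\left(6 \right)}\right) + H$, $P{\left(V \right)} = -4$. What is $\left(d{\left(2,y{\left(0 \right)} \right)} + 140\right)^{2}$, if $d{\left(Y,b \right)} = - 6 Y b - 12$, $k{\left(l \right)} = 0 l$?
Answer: $30976$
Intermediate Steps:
$k{\left(l \right)} = 0$
$y{\left(H \right)} = -4 + H$ ($y{\left(H \right)} = \left(0 - 4\right) + H = -4 + H$)
$d{\left(Y,b \right)} = -12 - 6 Y b$ ($d{\left(Y,b \right)} = - 6 Y b - 12 = -12 - 6 Y b$)
$\left(d{\left(2,y{\left(0 \right)} \right)} + 140\right)^{2} = \left(\left(-12 - 12 \left(-4 + 0\right)\right) + 140\right)^{2} = \left(\left(-12 - 12 \left(-4\right)\right) + 140\right)^{2} = \left(\left(-12 + 48\right) + 140\right)^{2} = \left(36 + 140\right)^{2} = 176^{2} = 30976$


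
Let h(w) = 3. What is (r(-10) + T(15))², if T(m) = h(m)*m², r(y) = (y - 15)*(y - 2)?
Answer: 950625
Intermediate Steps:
r(y) = (-15 + y)*(-2 + y)
T(m) = 3*m²
(r(-10) + T(15))² = ((30 + (-10)² - 17*(-10)) + 3*15²)² = ((30 + 100 + 170) + 3*225)² = (300 + 675)² = 975² = 950625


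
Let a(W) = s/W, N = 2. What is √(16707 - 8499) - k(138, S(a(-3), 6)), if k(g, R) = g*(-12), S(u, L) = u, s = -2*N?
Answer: 1656 + 12*√57 ≈ 1746.6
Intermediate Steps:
s = -4 (s = -2*2 = -4)
a(W) = -4/W
k(g, R) = -12*g
√(16707 - 8499) - k(138, S(a(-3), 6)) = √(16707 - 8499) - (-12)*138 = √8208 - 1*(-1656) = 12*√57 + 1656 = 1656 + 12*√57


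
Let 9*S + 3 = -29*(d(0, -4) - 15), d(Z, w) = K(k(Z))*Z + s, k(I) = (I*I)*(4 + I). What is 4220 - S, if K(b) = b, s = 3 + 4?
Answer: 37751/9 ≈ 4194.6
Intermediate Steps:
k(I) = I²*(4 + I)
s = 7
d(Z, w) = 7 + Z³*(4 + Z) (d(Z, w) = (Z²*(4 + Z))*Z + 7 = Z³*(4 + Z) + 7 = 7 + Z³*(4 + Z))
S = 229/9 (S = -⅓ + (-29*((7 + 0³*(4 + 0)) - 15))/9 = -⅓ + (-29*((7 + 0*4) - 15))/9 = -⅓ + (-29*((7 + 0) - 15))/9 = -⅓ + (-29*(7 - 15))/9 = -⅓ + (-29*(-8))/9 = -⅓ + (⅑)*232 = -⅓ + 232/9 = 229/9 ≈ 25.444)
4220 - S = 4220 - 1*229/9 = 4220 - 229/9 = 37751/9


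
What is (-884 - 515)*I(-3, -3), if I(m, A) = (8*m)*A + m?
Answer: -96531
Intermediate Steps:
I(m, A) = m + 8*A*m (I(m, A) = 8*A*m + m = m + 8*A*m)
(-884 - 515)*I(-3, -3) = (-884 - 515)*(-3*(1 + 8*(-3))) = -(-4197)*(1 - 24) = -(-4197)*(-23) = -1399*69 = -96531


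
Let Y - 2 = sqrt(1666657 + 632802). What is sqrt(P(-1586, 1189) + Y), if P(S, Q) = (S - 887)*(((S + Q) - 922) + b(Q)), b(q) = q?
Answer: sqrt(321492 + sqrt(2299459)) ≈ 568.34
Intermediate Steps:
Y = 2 + sqrt(2299459) (Y = 2 + sqrt(1666657 + 632802) = 2 + sqrt(2299459) ≈ 1518.4)
P(S, Q) = (-887 + S)*(-922 + S + 2*Q) (P(S, Q) = (S - 887)*(((S + Q) - 922) + Q) = (-887 + S)*(((Q + S) - 922) + Q) = (-887 + S)*((-922 + Q + S) + Q) = (-887 + S)*(-922 + S + 2*Q))
sqrt(P(-1586, 1189) + Y) = sqrt((817814 + (-1586)**2 - 1809*(-1586) - 1774*1189 + 2*1189*(-1586)) + (2 + sqrt(2299459))) = sqrt((817814 + 2515396 + 2869074 - 2109286 - 3771508) + (2 + sqrt(2299459))) = sqrt(321490 + (2 + sqrt(2299459))) = sqrt(321492 + sqrt(2299459))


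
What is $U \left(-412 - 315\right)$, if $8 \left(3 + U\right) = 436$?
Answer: $- \frac{74881}{2} \approx -37441.0$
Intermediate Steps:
$U = \frac{103}{2}$ ($U = -3 + \frac{1}{8} \cdot 436 = -3 + \frac{109}{2} = \frac{103}{2} \approx 51.5$)
$U \left(-412 - 315\right) = \frac{103 \left(-412 - 315\right)}{2} = \frac{103}{2} \left(-727\right) = - \frac{74881}{2}$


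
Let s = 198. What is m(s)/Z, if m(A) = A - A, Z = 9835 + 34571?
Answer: 0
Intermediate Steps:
Z = 44406
m(A) = 0
m(s)/Z = 0/44406 = 0*(1/44406) = 0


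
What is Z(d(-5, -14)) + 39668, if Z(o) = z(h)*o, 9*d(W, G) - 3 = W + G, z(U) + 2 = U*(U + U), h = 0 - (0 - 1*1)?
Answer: 39668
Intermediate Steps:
h = 1 (h = 0 - (0 - 1) = 0 - 1*(-1) = 0 + 1 = 1)
z(U) = -2 + 2*U**2 (z(U) = -2 + U*(U + U) = -2 + U*(2*U) = -2 + 2*U**2)
d(W, G) = 1/3 + G/9 + W/9 (d(W, G) = 1/3 + (W + G)/9 = 1/3 + (G + W)/9 = 1/3 + (G/9 + W/9) = 1/3 + G/9 + W/9)
Z(o) = 0 (Z(o) = (-2 + 2*1**2)*o = (-2 + 2*1)*o = (-2 + 2)*o = 0*o = 0)
Z(d(-5, -14)) + 39668 = 0 + 39668 = 39668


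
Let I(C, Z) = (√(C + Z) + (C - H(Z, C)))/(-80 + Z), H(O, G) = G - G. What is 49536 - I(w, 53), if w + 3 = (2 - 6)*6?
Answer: 49535 + √26/27 ≈ 49535.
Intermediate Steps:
H(O, G) = 0
w = -27 (w = -3 + (2 - 6)*6 = -3 - 4*6 = -3 - 24 = -27)
I(C, Z) = (C + √(C + Z))/(-80 + Z) (I(C, Z) = (√(C + Z) + (C - 1*0))/(-80 + Z) = (√(C + Z) + (C + 0))/(-80 + Z) = (√(C + Z) + C)/(-80 + Z) = (C + √(C + Z))/(-80 + Z))
49536 - I(w, 53) = 49536 - (-27 + √(-27 + 53))/(-80 + 53) = 49536 - (-27 + √26)/(-27) = 49536 - (-1)*(-27 + √26)/27 = 49536 - (1 - √26/27) = 49536 + (-1 + √26/27) = 49535 + √26/27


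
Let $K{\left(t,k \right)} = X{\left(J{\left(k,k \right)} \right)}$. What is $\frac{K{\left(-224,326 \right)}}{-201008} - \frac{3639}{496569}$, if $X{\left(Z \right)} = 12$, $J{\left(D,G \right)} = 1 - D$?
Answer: $- \frac{61452245}{8317861796} \approx -0.007388$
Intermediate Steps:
$K{\left(t,k \right)} = 12$
$\frac{K{\left(-224,326 \right)}}{-201008} - \frac{3639}{496569} = \frac{12}{-201008} - \frac{3639}{496569} = 12 \left(- \frac{1}{201008}\right) - \frac{1213}{165523} = - \frac{3}{50252} - \frac{1213}{165523} = - \frac{61452245}{8317861796}$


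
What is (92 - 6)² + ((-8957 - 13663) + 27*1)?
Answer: -15197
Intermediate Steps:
(92 - 6)² + ((-8957 - 13663) + 27*1) = 86² + (-22620 + 27) = 7396 - 22593 = -15197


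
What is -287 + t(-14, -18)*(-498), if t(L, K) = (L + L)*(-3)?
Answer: -42119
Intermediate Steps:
t(L, K) = -6*L (t(L, K) = (2*L)*(-3) = -6*L)
-287 + t(-14, -18)*(-498) = -287 - 6*(-14)*(-498) = -287 + 84*(-498) = -287 - 41832 = -42119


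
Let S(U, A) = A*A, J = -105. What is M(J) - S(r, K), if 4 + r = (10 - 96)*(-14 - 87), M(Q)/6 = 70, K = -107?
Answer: -11029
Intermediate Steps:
M(Q) = 420 (M(Q) = 6*70 = 420)
r = 8682 (r = -4 + (10 - 96)*(-14 - 87) = -4 - 86*(-101) = -4 + 8686 = 8682)
S(U, A) = A**2
M(J) - S(r, K) = 420 - 1*(-107)**2 = 420 - 1*11449 = 420 - 11449 = -11029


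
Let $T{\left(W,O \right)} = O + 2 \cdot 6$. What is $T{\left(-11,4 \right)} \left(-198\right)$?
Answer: $-3168$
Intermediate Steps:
$T{\left(W,O \right)} = 12 + O$ ($T{\left(W,O \right)} = O + 12 = 12 + O$)
$T{\left(-11,4 \right)} \left(-198\right) = \left(12 + 4\right) \left(-198\right) = 16 \left(-198\right) = -3168$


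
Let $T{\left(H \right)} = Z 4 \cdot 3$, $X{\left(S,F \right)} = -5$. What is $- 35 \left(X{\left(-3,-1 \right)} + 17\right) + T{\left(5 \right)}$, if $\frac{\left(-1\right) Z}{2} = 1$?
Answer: $-444$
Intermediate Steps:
$Z = -2$ ($Z = \left(-2\right) 1 = -2$)
$T{\left(H \right)} = -24$ ($T{\left(H \right)} = - 2 \cdot 4 \cdot 3 = \left(-2\right) 12 = -24$)
$- 35 \left(X{\left(-3,-1 \right)} + 17\right) + T{\left(5 \right)} = - 35 \left(-5 + 17\right) - 24 = \left(-35\right) 12 - 24 = -420 - 24 = -444$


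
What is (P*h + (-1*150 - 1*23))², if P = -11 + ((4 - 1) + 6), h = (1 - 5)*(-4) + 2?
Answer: 43681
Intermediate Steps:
h = 18 (h = -4*(-4) + 2 = 16 + 2 = 18)
P = -2 (P = -11 + (3 + 6) = -11 + 9 = -2)
(P*h + (-1*150 - 1*23))² = (-2*18 + (-1*150 - 1*23))² = (-36 + (-150 - 23))² = (-36 - 173)² = (-209)² = 43681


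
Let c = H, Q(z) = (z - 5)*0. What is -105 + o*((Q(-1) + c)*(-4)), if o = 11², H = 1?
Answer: -589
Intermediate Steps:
Q(z) = 0 (Q(z) = (-5 + z)*0 = 0)
o = 121
c = 1
-105 + o*((Q(-1) + c)*(-4)) = -105 + 121*((0 + 1)*(-4)) = -105 + 121*(1*(-4)) = -105 + 121*(-4) = -105 - 484 = -589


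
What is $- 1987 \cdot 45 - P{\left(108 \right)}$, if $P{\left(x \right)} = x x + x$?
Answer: $-101187$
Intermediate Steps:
$P{\left(x \right)} = x + x^{2}$ ($P{\left(x \right)} = x^{2} + x = x + x^{2}$)
$- 1987 \cdot 45 - P{\left(108 \right)} = - 1987 \cdot 45 - 108 \left(1 + 108\right) = \left(-1\right) 89415 - 108 \cdot 109 = -89415 - 11772 = -101187$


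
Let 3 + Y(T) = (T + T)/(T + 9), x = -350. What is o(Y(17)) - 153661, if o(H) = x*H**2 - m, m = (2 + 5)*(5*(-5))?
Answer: -26108534/169 ≈ -1.5449e+5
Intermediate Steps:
Y(T) = -3 + 2*T/(9 + T) (Y(T) = -3 + (T + T)/(T + 9) = -3 + (2*T)/(9 + T) = -3 + 2*T/(9 + T))
m = -175 (m = 7*(-25) = -175)
o(H) = 175 - 350*H**2 (o(H) = -350*H**2 - 1*(-175) = -350*H**2 + 175 = 175 - 350*H**2)
o(Y(17)) - 153661 = (175 - 350*(-27 - 1*17)**2/(9 + 17)**2) - 153661 = (175 - 350*(-27 - 17)**2/676) - 153661 = (175 - 350*((1/26)*(-44))**2) - 153661 = (175 - 350*(-22/13)**2) - 153661 = (175 - 350*484/169) - 153661 = (175 - 169400/169) - 153661 = -139825/169 - 153661 = -26108534/169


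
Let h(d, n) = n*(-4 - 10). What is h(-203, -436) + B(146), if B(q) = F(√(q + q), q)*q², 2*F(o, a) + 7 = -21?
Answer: -292320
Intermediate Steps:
F(o, a) = -14 (F(o, a) = -7/2 + (½)*(-21) = -7/2 - 21/2 = -14)
h(d, n) = -14*n (h(d, n) = n*(-14) = -14*n)
B(q) = -14*q²
h(-203, -436) + B(146) = -14*(-436) - 14*146² = 6104 - 14*21316 = 6104 - 298424 = -292320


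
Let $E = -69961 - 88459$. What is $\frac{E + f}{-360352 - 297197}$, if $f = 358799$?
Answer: $- \frac{66793}{219183} \approx -0.30474$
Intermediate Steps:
$E = -158420$ ($E = -69961 - 88459 = -158420$)
$\frac{E + f}{-360352 - 297197} = \frac{-158420 + 358799}{-360352 - 297197} = \frac{200379}{-657549} = 200379 \left(- \frac{1}{657549}\right) = - \frac{66793}{219183}$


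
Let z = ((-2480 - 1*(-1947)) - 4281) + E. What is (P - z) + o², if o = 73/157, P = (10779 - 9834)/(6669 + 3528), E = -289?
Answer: 142521724553/27927317 ≈ 5103.3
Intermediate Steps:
P = 105/1133 (P = 945/10197 = 945*(1/10197) = 105/1133 ≈ 0.092674)
o = 73/157 (o = 73*(1/157) = 73/157 ≈ 0.46497)
z = -5103 (z = ((-2480 - 1*(-1947)) - 4281) - 289 = ((-2480 + 1947) - 4281) - 289 = (-533 - 4281) - 289 = -4814 - 289 = -5103)
(P - z) + o² = (105/1133 - 1*(-5103)) + (73/157)² = (105/1133 + 5103) + 5329/24649 = 5781804/1133 + 5329/24649 = 142521724553/27927317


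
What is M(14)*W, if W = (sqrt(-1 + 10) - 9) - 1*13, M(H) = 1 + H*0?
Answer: -19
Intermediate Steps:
M(H) = 1 (M(H) = 1 + 0 = 1)
W = -19 (W = (sqrt(9) - 9) - 13 = (3 - 9) - 13 = -6 - 13 = -19)
M(14)*W = 1*(-19) = -19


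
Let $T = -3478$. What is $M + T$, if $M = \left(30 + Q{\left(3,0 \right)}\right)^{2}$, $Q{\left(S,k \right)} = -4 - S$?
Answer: $-2949$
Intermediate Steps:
$M = 529$ ($M = \left(30 - 7\right)^{2} = 23^{2} = 529$)
$M + T = 529 - 3478 = -2949$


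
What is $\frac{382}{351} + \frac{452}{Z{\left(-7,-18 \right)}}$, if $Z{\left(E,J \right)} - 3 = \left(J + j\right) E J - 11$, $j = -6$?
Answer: $\frac{249893}{266058} \approx 0.93924$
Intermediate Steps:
$Z{\left(E,J \right)} = -8 + E J \left(-6 + J\right)$ ($Z{\left(E,J \right)} = 3 + \left(\left(J - 6\right) E J - 11\right) = 3 + \left(\left(-6 + J\right) E J - 11\right) = 3 + \left(E \left(-6 + J\right) J - 11\right) = 3 + \left(E J \left(-6 + J\right) - 11\right) = 3 + \left(-11 + E J \left(-6 + J\right)\right) = -8 + E J \left(-6 + J\right)$)
$\frac{382}{351} + \frac{452}{Z{\left(-7,-18 \right)}} = \frac{382}{351} + \frac{452}{-8 - 7 \left(-18\right)^{2} - \left(-42\right) \left(-18\right)} = 382 \cdot \frac{1}{351} + \frac{452}{-8 - 2268 - 756} = \frac{382}{351} + \frac{452}{-8 - 2268 - 756} = \frac{382}{351} + \frac{452}{-3032} = \frac{382}{351} + 452 \left(- \frac{1}{3032}\right) = \frac{382}{351} - \frac{113}{758} = \frac{249893}{266058}$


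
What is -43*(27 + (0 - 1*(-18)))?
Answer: -1935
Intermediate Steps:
-43*(27 + (0 - 1*(-18))) = -43*(27 + (0 + 18)) = -43*(27 + 18) = -43*45 = -1935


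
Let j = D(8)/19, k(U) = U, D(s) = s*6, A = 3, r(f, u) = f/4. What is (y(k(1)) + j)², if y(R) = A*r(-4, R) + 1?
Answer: 100/361 ≈ 0.27701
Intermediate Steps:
r(f, u) = f/4 (r(f, u) = f*(¼) = f/4)
D(s) = 6*s
y(R) = -2 (y(R) = 3*((¼)*(-4)) + 1 = 3*(-1) + 1 = -3 + 1 = -2)
j = 48/19 (j = (6*8)/19 = 48*(1/19) = 48/19 ≈ 2.5263)
(y(k(1)) + j)² = (-2 + 48/19)² = (10/19)² = 100/361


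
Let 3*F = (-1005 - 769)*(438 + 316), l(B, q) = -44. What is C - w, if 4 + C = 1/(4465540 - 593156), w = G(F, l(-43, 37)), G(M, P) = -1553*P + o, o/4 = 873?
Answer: -278145597951/3872384 ≈ -71828.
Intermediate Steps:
o = 3492 (o = 4*873 = 3492)
F = -1337596/3 (F = ((-1005 - 769)*(438 + 316))/3 = (-1774*754)/3 = (⅓)*(-1337596) = -1337596/3 ≈ -4.4587e+5)
G(M, P) = 3492 - 1553*P (G(M, P) = -1553*P + 3492 = 3492 - 1553*P)
w = 71824 (w = 3492 - 1553*(-44) = 3492 + 68332 = 71824)
C = -15489535/3872384 (C = -4 + 1/(4465540 - 593156) = -4 + 1/3872384 = -15489535/3872384 ≈ -4.0000)
C - w = -15489535/3872384 - 1*71824 = -15489535/3872384 - 71824 = -278145597951/3872384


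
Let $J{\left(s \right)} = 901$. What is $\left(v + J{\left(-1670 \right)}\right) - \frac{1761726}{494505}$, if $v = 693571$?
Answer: $\frac{114472704878}{164835} \approx 6.9447 \cdot 10^{5}$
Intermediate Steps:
$\left(v + J{\left(-1670 \right)}\right) - \frac{1761726}{494505} = \left(693571 + 901\right) - \frac{1761726}{494505} = 694472 - \frac{587242}{164835} = \frac{114472704878}{164835}$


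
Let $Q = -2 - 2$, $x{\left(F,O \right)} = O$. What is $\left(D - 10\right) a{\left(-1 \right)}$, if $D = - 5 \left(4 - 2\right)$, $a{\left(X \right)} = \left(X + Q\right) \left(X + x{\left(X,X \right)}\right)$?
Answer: $-200$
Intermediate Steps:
$Q = -4$ ($Q = -2 - 2 = -4$)
$a{\left(X \right)} = 2 X \left(-4 + X\right)$ ($a{\left(X \right)} = \left(X - 4\right) \left(X + X\right) = \left(-4 + X\right) 2 X = 2 X \left(-4 + X\right)$)
$D = -10$ ($D = \left(-5\right) 2 = -10$)
$\left(D - 10\right) a{\left(-1 \right)} = \left(-10 - 10\right) 2 \left(-1\right) \left(-4 - 1\right) = - 20 \cdot 2 \left(-1\right) \left(-5\right) = \left(-20\right) 10 = -200$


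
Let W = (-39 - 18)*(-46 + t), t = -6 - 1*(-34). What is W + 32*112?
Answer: 4610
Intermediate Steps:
t = 28 (t = -6 + 34 = 28)
W = 1026 (W = (-39 - 18)*(-46 + 28) = -57*(-18) = 1026)
W + 32*112 = 1026 + 32*112 = 1026 + 3584 = 4610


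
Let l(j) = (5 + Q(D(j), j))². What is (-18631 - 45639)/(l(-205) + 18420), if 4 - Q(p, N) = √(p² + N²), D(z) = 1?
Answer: -778014058/729980261 - 231372*√42026/729980261 ≈ -1.1308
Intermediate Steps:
Q(p, N) = 4 - √(N² + p²) (Q(p, N) = 4 - √(p² + N²) = 4 - √(N² + p²))
l(j) = (9 - √(1 + j²))² (l(j) = (5 + (4 - √(j² + 1²)))² = (5 + (4 - √(j² + 1)))² = (5 + (4 - √(1 + j²)))² = (9 - √(1 + j²))²)
(-18631 - 45639)/(l(-205) + 18420) = (-18631 - 45639)/((-9 + √(1 + (-205)²))² + 18420) = -64270/((-9 + √(1 + 42025))² + 18420) = -64270/((-9 + √42026)² + 18420) = -64270/(18420 + (-9 + √42026)²)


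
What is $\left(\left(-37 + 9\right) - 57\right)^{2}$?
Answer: $7225$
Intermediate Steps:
$\left(\left(-37 + 9\right) - 57\right)^{2} = \left(-28 - 57\right)^{2} = \left(-85\right)^{2} = 7225$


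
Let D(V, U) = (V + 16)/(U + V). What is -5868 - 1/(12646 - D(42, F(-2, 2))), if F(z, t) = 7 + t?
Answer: -3784202835/644888 ≈ -5868.0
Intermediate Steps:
D(V, U) = (16 + V)/(U + V)
-5868 - 1/(12646 - D(42, F(-2, 2))) = -5868 - 1/(12646 - (16 + 42)/((7 + 2) + 42)) = -5868 - 1/(12646 - 58/(9 + 42)) = -5868 - 1/(12646 - 58/51) = -5868 - 1/644888/51 = -5868 - 1*51/644888 = -5868 - 51/644888 = -3784202835/644888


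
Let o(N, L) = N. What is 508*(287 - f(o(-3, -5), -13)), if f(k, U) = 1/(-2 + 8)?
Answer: 437134/3 ≈ 1.4571e+5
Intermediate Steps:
f(k, U) = ⅙ (f(k, U) = 1/6 = ⅙)
508*(287 - f(o(-3, -5), -13)) = 508*(287 - 1*⅙) = 508*(287 - ⅙) = 508*(1721/6) = 437134/3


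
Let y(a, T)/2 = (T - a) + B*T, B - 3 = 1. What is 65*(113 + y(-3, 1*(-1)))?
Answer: 7085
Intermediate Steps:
B = 4 (B = 3 + 1 = 4)
y(a, T) = -2*a + 10*T (y(a, T) = 2*((T - a) + 4*T) = 2*(-a + 5*T) = -2*a + 10*T)
65*(113 + y(-3, 1*(-1))) = 65*(113 + (-2*(-3) + 10*(1*(-1)))) = 65*(113 + (6 + 10*(-1))) = 65*(113 + (6 - 10)) = 65*(113 - 4) = 65*109 = 7085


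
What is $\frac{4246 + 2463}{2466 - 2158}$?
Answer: $\frac{6709}{308} \approx 21.782$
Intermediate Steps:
$\frac{4246 + 2463}{2466 - 2158} = \frac{6709}{308}$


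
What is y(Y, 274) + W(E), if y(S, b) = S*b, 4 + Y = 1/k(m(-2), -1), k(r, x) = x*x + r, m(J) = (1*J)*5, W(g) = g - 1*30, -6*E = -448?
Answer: -9736/9 ≈ -1081.8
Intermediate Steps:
E = 224/3 (E = -⅙*(-448) = 224/3 ≈ 74.667)
W(g) = -30 + g (W(g) = g - 30 = -30 + g)
m(J) = 5*J (m(J) = J*5 = 5*J)
k(r, x) = r + x² (k(r, x) = x² + r = r + x²)
Y = -37/9 (Y = -4 + 1/(5*(-2) + (-1)²) = -4 + 1/(-10 + 1) = -4 + 1/(-9) = -4 - ⅑ = -37/9 ≈ -4.1111)
y(Y, 274) + W(E) = -37/9*274 + (-30 + 224/3) = -10138/9 + 134/3 = -9736/9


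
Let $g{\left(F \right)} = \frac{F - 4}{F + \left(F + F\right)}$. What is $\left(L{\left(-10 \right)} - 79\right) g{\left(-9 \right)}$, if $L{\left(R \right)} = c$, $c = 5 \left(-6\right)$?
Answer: $- \frac{1417}{27} \approx -52.482$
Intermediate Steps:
$c = -30$
$L{\left(R \right)} = -30$
$g{\left(F \right)} = \frac{-4 + F}{3 F}$ ($g{\left(F \right)} = \frac{-4 + F}{F + 2 F} = \frac{-4 + F}{3 F}$)
$\left(L{\left(-10 \right)} - 79\right) g{\left(-9 \right)} = \left(-30 - 79\right) \frac{-4 - 9}{3 \left(-9\right)} = - 109 \cdot \frac{1}{3} \left(- \frac{1}{9}\right) \left(-13\right) = \left(-109\right) \frac{13}{27} = - \frac{1417}{27}$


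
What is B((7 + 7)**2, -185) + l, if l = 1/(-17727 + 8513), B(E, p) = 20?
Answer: 184279/9214 ≈ 20.000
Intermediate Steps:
l = -1/9214 (l = 1/(-9214) = -1/9214 ≈ -0.00010853)
B((7 + 7)**2, -185) + l = 20 - 1/9214 = 184279/9214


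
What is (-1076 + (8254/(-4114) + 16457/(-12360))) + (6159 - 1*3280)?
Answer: 45755547791/25424520 ≈ 1799.7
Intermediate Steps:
(-1076 + (8254/(-4114) + 16457/(-12360))) + (6159 - 1*3280) = (-1076 + (8254*(-1/4114) + 16457*(-1/12360))) + (6159 - 3280) = (-1076 + (-4127/2057 - 16457/12360)) + 2879 = (-1076 - 84861769/25424520) + 2879 = -27441645289/25424520 + 2879 = 45755547791/25424520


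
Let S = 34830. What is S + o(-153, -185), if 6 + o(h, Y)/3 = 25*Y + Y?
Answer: 20382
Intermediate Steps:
o(h, Y) = -18 + 78*Y (o(h, Y) = -18 + 3*(25*Y + Y) = -18 + 3*(26*Y) = -18 + 78*Y)
S + o(-153, -185) = 34830 + (-18 + 78*(-185)) = 34830 + (-18 - 14430) = 34830 - 14448 = 20382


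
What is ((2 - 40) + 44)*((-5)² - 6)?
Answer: 114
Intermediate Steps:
((2 - 40) + 44)*((-5)² - 6) = (-38 + 44)*(25 - 6) = 6*19 = 114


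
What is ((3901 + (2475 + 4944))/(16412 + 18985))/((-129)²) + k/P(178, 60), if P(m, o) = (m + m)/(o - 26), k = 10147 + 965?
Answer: 55636146593084/52424691453 ≈ 1061.3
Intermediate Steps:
k = 11112
P(m, o) = 2*m/(-26 + o) (P(m, o) = (2*m)/(-26 + o) = 2*m/(-26 + o))
((3901 + (2475 + 4944))/(16412 + 18985))/((-129)²) + k/P(178, 60) = ((3901 + (2475 + 4944))/(16412 + 18985))/((-129)²) + 11112/((2*178/(-26 + 60))) = ((3901 + 7419)/35397)/16641 + 11112/((2*178/34)) = (11320*(1/35397))*(1/16641) + 11112/((2*178*(1/34))) = (11320/35397)*(1/16641) + 11112/(178/17) = 11320/589041477 + 11112*(17/178) = 11320/589041477 + 94452/89 = 55636146593084/52424691453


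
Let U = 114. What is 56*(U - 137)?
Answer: -1288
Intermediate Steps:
56*(U - 137) = 56*(114 - 137) = 56*(-23) = -1288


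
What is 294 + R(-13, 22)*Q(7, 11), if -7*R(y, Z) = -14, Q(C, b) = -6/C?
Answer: 2046/7 ≈ 292.29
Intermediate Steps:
R(y, Z) = 2 (R(y, Z) = -1/7*(-14) = 2)
294 + R(-13, 22)*Q(7, 11) = 294 + 2*(-6/7) = 294 - 12/7 = 2046/7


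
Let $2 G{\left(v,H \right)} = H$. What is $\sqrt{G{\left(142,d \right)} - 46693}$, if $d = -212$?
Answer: $i \sqrt{46799} \approx 216.33 i$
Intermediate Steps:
$G{\left(v,H \right)} = \frac{H}{2}$
$\sqrt{G{\left(142,d \right)} - 46693} = \sqrt{\frac{1}{2} \left(-212\right) - 46693} = \sqrt{-106 - 46693} = \sqrt{-46799} = i \sqrt{46799}$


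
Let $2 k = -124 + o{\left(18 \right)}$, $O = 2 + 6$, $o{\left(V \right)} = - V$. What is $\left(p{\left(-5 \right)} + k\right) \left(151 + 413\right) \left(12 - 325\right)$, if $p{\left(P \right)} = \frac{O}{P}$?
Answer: $\frac{64081116}{5} \approx 1.2816 \cdot 10^{7}$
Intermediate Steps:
$O = 8$
$k = -71$ ($k = \frac{-124 - 18}{2} = \frac{1}{2} \left(-142\right) = -71$)
$p{\left(P \right)} = \frac{8}{P}$
$\left(p{\left(-5 \right)} + k\right) \left(151 + 413\right) \left(12 - 325\right) = \left(\frac{8}{-5} - 71\right) \left(151 + 413\right) \left(12 - 325\right) = \left(8 \left(- \frac{1}{5}\right) - 71\right) 564 \left(-313\right) = \left(- \frac{8}{5} - 71\right) \left(-176532\right) = \left(- \frac{363}{5}\right) \left(-176532\right) = \frac{64081116}{5}$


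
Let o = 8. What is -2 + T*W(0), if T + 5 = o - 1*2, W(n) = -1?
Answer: -3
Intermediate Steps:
T = 1 (T = -5 + (8 - 1*2) = -5 + (8 - 2) = -5 + 6 = 1)
-2 + T*W(0) = -2 + 1*(-1) = -2 - 1 = -3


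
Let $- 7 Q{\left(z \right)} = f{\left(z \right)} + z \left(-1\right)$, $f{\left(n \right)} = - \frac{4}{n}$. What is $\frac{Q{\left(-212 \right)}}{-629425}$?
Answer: $\frac{661}{13736275} \approx 4.8121 \cdot 10^{-5}$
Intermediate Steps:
$Q{\left(z \right)} = \frac{z}{7} + \frac{4}{7 z}$ ($Q{\left(z \right)} = - \frac{- \frac{4}{z} + z \left(-1\right)}{7} = - \frac{- \frac{4}{z} - z}{7} = - \frac{- z - \frac{4}{z}}{7} = \frac{z}{7} + \frac{4}{7 z}$)
$\frac{Q{\left(-212 \right)}}{-629425} = \frac{\frac{1}{7} \frac{1}{-212} \left(4 + \left(-212\right)^{2}\right)}{-629425} = \frac{1}{7} \left(- \frac{1}{212}\right) \left(4 + 44944\right) \left(- \frac{1}{629425}\right) = \frac{1}{7} \left(- \frac{1}{212}\right) 44948 \left(- \frac{1}{629425}\right) = \left(- \frac{11237}{371}\right) \left(- \frac{1}{629425}\right) = \frac{661}{13736275}$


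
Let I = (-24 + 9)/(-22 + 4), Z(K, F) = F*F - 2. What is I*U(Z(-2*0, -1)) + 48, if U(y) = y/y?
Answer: 293/6 ≈ 48.833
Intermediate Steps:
Z(K, F) = -2 + F² (Z(K, F) = F² - 2 = -2 + F²)
I = ⅚ (I = -15/(-18) = -15*(-1/18) = ⅚ ≈ 0.83333)
U(y) = 1
I*U(Z(-2*0, -1)) + 48 = (⅚)*1 + 48 = ⅚ + 48 = 293/6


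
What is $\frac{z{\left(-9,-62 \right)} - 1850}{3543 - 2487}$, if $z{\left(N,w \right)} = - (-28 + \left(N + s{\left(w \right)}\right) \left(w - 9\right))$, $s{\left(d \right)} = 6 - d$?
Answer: $\frac{789}{352} \approx 2.2415$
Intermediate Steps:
$z{\left(N,w \right)} = 28 - \left(-9 + w\right) \left(6 + N - w\right)$ ($z{\left(N,w \right)} = - (-28 + \left(N - \left(-6 + w\right)\right) \left(w - 9\right)) = - (-28 + \left(6 + N - w\right) \left(-9 + w\right)) = - (-28 + \left(-9 + w\right) \left(6 + N - w\right)) = 28 - \left(-9 + w\right) \left(6 + N - w\right)$)
$\frac{z{\left(-9,-62 \right)} - 1850}{3543 - 2487} = \frac{\left(82 + \left(-62\right)^{2} - -930 + 9 \left(-9\right) - \left(-9\right) \left(-62\right)\right) - 1850}{3543 - 2487} = \frac{\left(82 + 3844 + 930 - 81 - 558\right) - 1850}{1056} = \left(4217 - 1850\right) \frac{1}{1056} = 2367 \cdot \frac{1}{1056} = \frac{789}{352}$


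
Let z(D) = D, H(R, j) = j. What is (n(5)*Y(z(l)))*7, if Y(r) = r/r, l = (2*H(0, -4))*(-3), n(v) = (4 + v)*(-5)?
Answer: -315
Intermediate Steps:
n(v) = -20 - 5*v
l = 24 (l = (2*(-4))*(-3) = -8*(-3) = 24)
Y(r) = 1
(n(5)*Y(z(l)))*7 = ((-20 - 5*5)*1)*7 = ((-20 - 25)*1)*7 = -45*1*7 = -45*7 = -315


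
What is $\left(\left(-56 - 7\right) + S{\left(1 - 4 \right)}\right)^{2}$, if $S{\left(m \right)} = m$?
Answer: $4356$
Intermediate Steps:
$\left(\left(-56 - 7\right) + S{\left(1 - 4 \right)}\right)^{2} = \left(\left(-56 - 7\right) + \left(1 - 4\right)\right)^{2} = \left(-63 - 3\right)^{2} = \left(-66\right)^{2} = 4356$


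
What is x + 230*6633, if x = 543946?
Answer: 2069536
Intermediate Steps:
x + 230*6633 = 543946 + 230*6633 = 543946 + 1525590 = 2069536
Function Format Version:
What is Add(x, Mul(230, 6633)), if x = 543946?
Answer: 2069536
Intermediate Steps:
Add(x, Mul(230, 6633)) = Add(543946, Mul(230, 6633)) = Add(543946, 1525590) = 2069536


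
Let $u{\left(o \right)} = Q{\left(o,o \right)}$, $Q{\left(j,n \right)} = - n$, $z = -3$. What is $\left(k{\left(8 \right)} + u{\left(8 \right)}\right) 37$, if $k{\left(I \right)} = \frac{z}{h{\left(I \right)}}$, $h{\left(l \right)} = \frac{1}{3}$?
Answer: $-629$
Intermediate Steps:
$h{\left(l \right)} = \frac{1}{3}$
$u{\left(o \right)} = - o$
$k{\left(I \right)} = -9$ ($k{\left(I \right)} = - 3 \frac{1}{\frac{1}{3}} = \left(-3\right) 3 = -9$)
$\left(k{\left(8 \right)} + u{\left(8 \right)}\right) 37 = \left(-9 - 8\right) 37 = \left(-17\right) 37 = -629$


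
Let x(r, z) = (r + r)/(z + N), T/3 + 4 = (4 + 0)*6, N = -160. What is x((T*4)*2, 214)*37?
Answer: 5920/9 ≈ 657.78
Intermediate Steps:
T = 60 (T = -12 + 3*((4 + 0)*6) = -12 + 3*(4*6) = -12 + 3*24 = -12 + 72 = 60)
x(r, z) = 2*r/(-160 + z) (x(r, z) = (r + r)/(z - 160) = (2*r)/(-160 + z) = 2*r/(-160 + z))
x((T*4)*2, 214)*37 = (2*((60*4)*2)/(-160 + 214))*37 = (2*(240*2)/54)*37 = (2*480*(1/54))*37 = (160/9)*37 = 5920/9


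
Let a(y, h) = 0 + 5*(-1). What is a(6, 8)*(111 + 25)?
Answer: -680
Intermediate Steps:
a(y, h) = -5 (a(y, h) = 0 - 5 = -5)
a(6, 8)*(111 + 25) = -5*(111 + 25) = -5*136 = -680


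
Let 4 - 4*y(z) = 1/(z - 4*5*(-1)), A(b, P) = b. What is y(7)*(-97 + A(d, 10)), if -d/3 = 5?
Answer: -2996/27 ≈ -110.96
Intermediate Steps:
d = -15 (d = -3*5 = -15)
y(z) = 1 - 1/(4*(20 + z)) (y(z) = 1 - 1/(4*(z - 4*5*(-1))) = 1 - 1/(4*(z - 20*(-1))) = 1 - 1/(4*(z + 20)) = 1 - 1/(4*(20 + z)))
y(7)*(-97 + A(d, 10)) = ((79/4 + 7)/(20 + 7))*(-97 - 15) = ((107/4)/27)*(-112) = ((1/27)*(107/4))*(-112) = (107/108)*(-112) = -2996/27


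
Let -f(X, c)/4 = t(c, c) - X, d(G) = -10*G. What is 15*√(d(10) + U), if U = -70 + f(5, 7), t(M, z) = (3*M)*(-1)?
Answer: 15*I*√66 ≈ 121.86*I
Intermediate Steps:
t(M, z) = -3*M
f(X, c) = 4*X + 12*c (f(X, c) = -4*(-3*c - X) = -4*(-X - 3*c) = 4*X + 12*c)
U = 34 (U = -70 + (4*5 + 12*7) = -70 + (20 + 84) = -70 + 104 = 34)
15*√(d(10) + U) = 15*√(-10*10 + 34) = 15*√(-100 + 34) = 15*√(-66) = 15*(I*√66) = 15*I*√66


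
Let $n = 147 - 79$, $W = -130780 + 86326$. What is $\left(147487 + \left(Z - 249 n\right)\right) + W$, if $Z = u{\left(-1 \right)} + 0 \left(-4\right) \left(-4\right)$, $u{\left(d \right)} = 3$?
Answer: $86104$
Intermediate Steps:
$W = -44454$
$n = 68$ ($n = 147 - 79 = 68$)
$Z = 3$ ($Z = 3 + 0 \left(-4\right) \left(-4\right) = 3 + 0 \left(-4\right) = 3 + 0 = 3$)
$\left(147487 + \left(Z - 249 n\right)\right) + W = \left(147487 + \left(3 - 16932\right)\right) - 44454 = \left(147487 - 16929\right) - 44454 = 130558 - 44454 = 86104$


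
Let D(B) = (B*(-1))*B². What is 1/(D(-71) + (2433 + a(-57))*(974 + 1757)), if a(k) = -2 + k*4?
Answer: 1/6374304 ≈ 1.5688e-7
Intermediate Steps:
a(k) = -2 + 4*k
D(B) = -B³ (D(B) = (-B)*B² = -B³)
1/(D(-71) + (2433 + a(-57))*(974 + 1757)) = 1/(-1*(-71)³ + (2433 + (-2 + 4*(-57)))*(974 + 1757)) = 1/(-1*(-357911) + (2433 + (-2 - 228))*2731) = 1/(357911 + (2433 - 230)*2731) = 1/(357911 + 2203*2731) = 1/(357911 + 6016393) = 1/6374304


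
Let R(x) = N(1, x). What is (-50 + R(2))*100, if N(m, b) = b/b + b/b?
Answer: -4800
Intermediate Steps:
N(m, b) = 2 (N(m, b) = 1 + 1 = 2)
R(x) = 2
(-50 + R(2))*100 = (-50 + 2)*100 = -48*100 = -4800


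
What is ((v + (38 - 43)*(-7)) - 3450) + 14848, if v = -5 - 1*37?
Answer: 11391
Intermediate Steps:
v = -42 (v = -5 - 37 = -42)
((v + (38 - 43)*(-7)) - 3450) + 14848 = ((-42 + (38 - 43)*(-7)) - 3450) + 14848 = ((-42 - 5*(-7)) - 3450) + 14848 = ((-42 + 35) - 3450) + 14848 = (-7 - 3450) + 14848 = -3457 + 14848 = 11391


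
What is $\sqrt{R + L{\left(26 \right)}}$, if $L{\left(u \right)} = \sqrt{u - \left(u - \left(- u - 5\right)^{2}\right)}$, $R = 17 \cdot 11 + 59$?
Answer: $\sqrt{277} \approx 16.643$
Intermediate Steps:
$R = 246$ ($R = 187 + 59 = 246$)
$L{\left(u \right)} = \sqrt{\left(-5 - u\right)^{2}}$ ($L{\left(u \right)} = \sqrt{u - \left(u - \left(-5 - u\right)^{2}\right)} = \sqrt{\left(-5 - u\right)^{2}}$)
$\sqrt{R + L{\left(26 \right)}} = \sqrt{246 + \sqrt{\left(5 + 26\right)^{2}}} = \sqrt{246 + \sqrt{31^{2}}} = \sqrt{246 + \sqrt{961}} = \sqrt{246 + 31} = \sqrt{277}$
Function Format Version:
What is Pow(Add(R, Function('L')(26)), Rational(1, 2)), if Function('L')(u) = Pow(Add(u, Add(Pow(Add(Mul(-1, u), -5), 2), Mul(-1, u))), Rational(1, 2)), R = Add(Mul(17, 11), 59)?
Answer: Pow(277, Rational(1, 2)) ≈ 16.643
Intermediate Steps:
R = 246 (R = Add(187, 59) = 246)
Function('L')(u) = Pow(Pow(Add(-5, Mul(-1, u)), 2), Rational(1, 2)) (Function('L')(u) = Pow(Add(u, Add(Pow(Add(-5, Mul(-1, u)), 2), Mul(-1, u))), Rational(1, 2)) = Pow(Pow(Add(-5, Mul(-1, u)), 2), Rational(1, 2)))
Pow(Add(R, Function('L')(26)), Rational(1, 2)) = Pow(Add(246, Pow(Pow(Add(5, 26), 2), Rational(1, 2))), Rational(1, 2)) = Pow(Add(246, Pow(Pow(31, 2), Rational(1, 2))), Rational(1, 2)) = Pow(Add(246, Pow(961, Rational(1, 2))), Rational(1, 2)) = Pow(Add(246, 31), Rational(1, 2)) = Pow(277, Rational(1, 2))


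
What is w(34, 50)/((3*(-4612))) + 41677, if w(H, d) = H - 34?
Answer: 41677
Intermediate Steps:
w(H, d) = -34 + H
w(34, 50)/((3*(-4612))) + 41677 = (-34 + 34)/((3*(-4612))) + 41677 = 0/(-13836) + 41677 = 0*(-1/13836) + 41677 = 0 + 41677 = 41677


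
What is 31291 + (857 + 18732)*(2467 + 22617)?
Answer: 491401767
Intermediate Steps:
31291 + (857 + 18732)*(2467 + 22617) = 31291 + 19589*25084 = 31291 + 491370476 = 491401767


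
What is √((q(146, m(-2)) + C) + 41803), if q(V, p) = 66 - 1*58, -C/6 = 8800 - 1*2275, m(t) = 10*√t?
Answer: √2661 ≈ 51.585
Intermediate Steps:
C = -39150 (C = -6*(8800 - 1*2275) = -6*(8800 - 2275) = -6*6525 = -39150)
q(V, p) = 8 (q(V, p) = 66 - 58 = 8)
√((q(146, m(-2)) + C) + 41803) = √((8 - 39150) + 41803) = √(-39142 + 41803) = √2661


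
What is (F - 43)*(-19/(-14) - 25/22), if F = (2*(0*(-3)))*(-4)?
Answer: -731/77 ≈ -9.4935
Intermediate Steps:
F = 0 (F = (2*0)*(-4) = 0*(-4) = 0)
(F - 43)*(-19/(-14) - 25/22) = (0 - 43)*(-19/(-14) - 25/22) = -43*(-19*(-1/14) - 25*1/22) = -43*(19/14 - 25/22) = -43*17/77 = -731/77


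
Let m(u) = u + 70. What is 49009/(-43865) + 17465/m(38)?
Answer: 760809253/4737420 ≈ 160.60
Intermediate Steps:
m(u) = 70 + u
49009/(-43865) + 17465/m(38) = 49009/(-43865) + 17465/(70 + 38) = 49009*(-1/43865) + 17465/108 = -49009/43865 + 17465*(1/108) = -49009/43865 + 17465/108 = 760809253/4737420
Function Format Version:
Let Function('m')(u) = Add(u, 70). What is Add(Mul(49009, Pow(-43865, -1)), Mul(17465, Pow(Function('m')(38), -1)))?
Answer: Rational(760809253, 4737420) ≈ 160.60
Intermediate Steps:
Function('m')(u) = Add(70, u)
Add(Mul(49009, Pow(-43865, -1)), Mul(17465, Pow(Function('m')(38), -1))) = Add(Mul(49009, Pow(-43865, -1)), Mul(17465, Pow(Add(70, 38), -1))) = Add(Mul(49009, Rational(-1, 43865)), Mul(17465, Pow(108, -1))) = Add(Rational(-49009, 43865), Mul(17465, Rational(1, 108))) = Add(Rational(-49009, 43865), Rational(17465, 108)) = Rational(760809253, 4737420)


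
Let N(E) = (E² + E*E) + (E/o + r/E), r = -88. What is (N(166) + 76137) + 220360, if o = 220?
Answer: 3210192219/9130 ≈ 3.5161e+5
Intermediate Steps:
N(E) = -88/E + 2*E² + E/220 (N(E) = (E² + E*E) + (E/220 - 88/E) = (E² + E²) + (E*(1/220) - 88/E) = 2*E² + (E/220 - 88/E) = 2*E² + (-88/E + E/220) = -88/E + 2*E² + E/220)
(N(166) + 76137) + 220360 = ((-88/166 + 2*166² + (1/220)*166) + 76137) + 220360 = ((-88*1/166 + 2*27556 + 83/110) + 76137) + 220360 = ((-44/83 + 55112 + 83/110) + 76137) + 220360 = (503174609/9130 + 76137) + 220360 = 1198305419/9130 + 220360 = 3210192219/9130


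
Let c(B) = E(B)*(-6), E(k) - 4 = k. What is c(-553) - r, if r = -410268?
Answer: 413562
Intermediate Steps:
E(k) = 4 + k
c(B) = -24 - 6*B (c(B) = (4 + B)*(-6) = -24 - 6*B)
c(-553) - r = (-24 - 6*(-553)) - 1*(-410268) = (-24 + 3318) + 410268 = 3294 + 410268 = 413562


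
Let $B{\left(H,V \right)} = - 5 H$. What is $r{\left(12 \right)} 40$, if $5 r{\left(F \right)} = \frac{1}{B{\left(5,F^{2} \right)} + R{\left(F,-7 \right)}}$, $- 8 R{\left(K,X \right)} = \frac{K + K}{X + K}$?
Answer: $- \frac{5}{16} \approx -0.3125$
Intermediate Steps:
$R{\left(K,X \right)} = - \frac{K}{4 \left(K + X\right)}$ ($R{\left(K,X \right)} = - \frac{\left(K + K\right) \frac{1}{X + K}}{8} = - \frac{2 K \frac{1}{K + X}}{8} = - \frac{K}{4 \left(K + X\right)}$)
$r{\left(F \right)} = \frac{1}{5 \left(-25 - \frac{F}{-28 + 4 F}\right)}$ ($r{\left(F \right)} = \frac{1}{5 \left(\left(-5\right) 5 - \frac{F}{4 F + 4 \left(-7\right)}\right)} = \frac{1}{5 \left(-25 - \frac{F}{4 F - 28}\right)} = \frac{1}{5 \left(-25 - \frac{F}{-28 + 4 F}\right)}$)
$r{\left(12 \right)} 40 = \frac{4 \left(7 - 12\right)}{5 \left(-700 + 101 \cdot 12\right)} 40 = \frac{4 \left(7 - 12\right)}{5 \left(-700 + 1212\right)} 40 = \frac{4}{5} \cdot \frac{1}{512} \left(-5\right) 40 = \left(- \frac{1}{128}\right) 40 = - \frac{5}{16}$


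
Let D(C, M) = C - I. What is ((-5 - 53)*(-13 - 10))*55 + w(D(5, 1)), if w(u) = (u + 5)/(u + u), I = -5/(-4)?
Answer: 440227/6 ≈ 73371.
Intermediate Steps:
I = 5/4 (I = -5*(-¼) = 5/4 ≈ 1.2500)
D(C, M) = -5/4 + C (D(C, M) = C - 1*5/4 = C - 5/4 = -5/4 + C)
w(u) = (5 + u)/(2*u) (w(u) = (5 + u)/((2*u)) = (5 + u)*(1/(2*u)) = (5 + u)/(2*u))
((-5 - 53)*(-13 - 10))*55 + w(D(5, 1)) = ((-5 - 53)*(-13 - 10))*55 + (5 + (-5/4 + 5))/(2*(-5/4 + 5)) = -58*(-23)*55 + (5 + 15/4)/(2*(15/4)) = 1334*55 + (½)*(4/15)*(35/4) = 73370 + 7/6 = 440227/6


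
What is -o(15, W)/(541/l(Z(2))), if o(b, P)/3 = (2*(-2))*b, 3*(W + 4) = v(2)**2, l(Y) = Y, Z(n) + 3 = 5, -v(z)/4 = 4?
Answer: 360/541 ≈ 0.66543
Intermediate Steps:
v(z) = -16 (v(z) = -4*4 = -16)
Z(n) = 2 (Z(n) = -3 + 5 = 2)
W = 244/3 (W = -4 + (1/3)*(-16)**2 = -4 + (1/3)*256 = -4 + 256/3 = 244/3 ≈ 81.333)
o(b, P) = -12*b (o(b, P) = 3*((2*(-2))*b) = 3*(-4*b) = -12*b)
-o(15, W)/(541/l(Z(2))) = -(-12*15)/(541/2) = -(-180)/(541*(1/2)) = -(-180)/541/2 = -(-180)*2/541 = -1*(-360/541) = 360/541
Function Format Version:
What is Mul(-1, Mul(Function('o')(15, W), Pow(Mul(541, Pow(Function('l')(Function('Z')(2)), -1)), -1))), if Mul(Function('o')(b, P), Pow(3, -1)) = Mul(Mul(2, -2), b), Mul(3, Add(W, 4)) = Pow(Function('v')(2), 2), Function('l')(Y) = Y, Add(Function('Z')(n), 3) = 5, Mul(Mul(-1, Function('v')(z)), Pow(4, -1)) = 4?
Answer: Rational(360, 541) ≈ 0.66543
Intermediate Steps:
Function('v')(z) = -16 (Function('v')(z) = Mul(-4, 4) = -16)
Function('Z')(n) = 2 (Function('Z')(n) = Add(-3, 5) = 2)
W = Rational(244, 3) (W = Add(-4, Mul(Rational(1, 3), Pow(-16, 2))) = Add(-4, Mul(Rational(1, 3), 256)) = Add(-4, Rational(256, 3)) = Rational(244, 3) ≈ 81.333)
Function('o')(b, P) = Mul(-12, b) (Function('o')(b, P) = Mul(3, Mul(Mul(2, -2), b)) = Mul(3, Mul(-4, b)) = Mul(-12, b))
Mul(-1, Mul(Function('o')(15, W), Pow(Mul(541, Pow(Function('l')(Function('Z')(2)), -1)), -1))) = Mul(-1, Mul(Mul(-12, 15), Pow(Mul(541, Pow(2, -1)), -1))) = Mul(-1, Mul(-180, Pow(Mul(541, Rational(1, 2)), -1))) = Mul(-1, Mul(-180, Pow(Rational(541, 2), -1))) = Mul(-1, Mul(-180, Rational(2, 541))) = Mul(-1, Rational(-360, 541)) = Rational(360, 541)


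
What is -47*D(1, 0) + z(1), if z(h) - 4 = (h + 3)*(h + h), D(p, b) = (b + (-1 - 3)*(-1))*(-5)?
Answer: 952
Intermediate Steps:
D(p, b) = -20 - 5*b (D(p, b) = (b - 4*(-1))*(-5) = (b + 4)*(-5) = (4 + b)*(-5) = -20 - 5*b)
z(h) = 4 + 2*h*(3 + h) (z(h) = 4 + (h + 3)*(h + h) = 4 + (3 + h)*(2*h) = 4 + 2*h*(3 + h))
-47*D(1, 0) + z(1) = -47*(-20 - 5*0) + (4 + 2*1² + 6*1) = -47*(-20 + 0) + (4 + 2*1 + 6) = -47*(-20) + (4 + 2 + 6) = 940 + 12 = 952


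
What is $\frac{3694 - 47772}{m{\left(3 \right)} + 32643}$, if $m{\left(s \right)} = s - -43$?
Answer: $- \frac{44078}{32689} \approx -1.3484$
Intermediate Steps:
$m{\left(s \right)} = 43 + s$ ($m{\left(s \right)} = s + 43 = 43 + s$)
$\frac{3694 - 47772}{m{\left(3 \right)} + 32643} = \frac{3694 - 47772}{\left(43 + 3\right) + 32643} = - \frac{44078}{46 + 32643} = - \frac{44078}{32689}$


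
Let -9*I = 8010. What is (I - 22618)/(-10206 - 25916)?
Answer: 11754/18061 ≈ 0.65079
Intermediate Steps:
I = -890 (I = -⅑*8010 = -890)
(I - 22618)/(-10206 - 25916) = (-890 - 22618)/(-10206 - 25916) = -23508/(-36122) = -23508*(-1/36122) = 11754/18061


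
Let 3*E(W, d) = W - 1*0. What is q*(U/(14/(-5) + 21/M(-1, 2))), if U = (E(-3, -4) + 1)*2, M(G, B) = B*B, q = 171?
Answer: 0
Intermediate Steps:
M(G, B) = B²
E(W, d) = W/3 (E(W, d) = (W - 1*0)/3 = (W + 0)/3 = W/3)
U = 0 (U = ((⅓)*(-3) + 1)*2 = (-1 + 1)*2 = 0*2 = 0)
q*(U/(14/(-5) + 21/M(-1, 2))) = 171*(0/(14/(-5) + 21/(2²))) = 171*(0/(14*(-⅕) + 21/4)) = 171*(0/(-14/5 + 21*(¼))) = 171*(0/(-14/5 + 21/4)) = 171*(0/(49/20)) = 171*(0*(20/49)) = 171*0 = 0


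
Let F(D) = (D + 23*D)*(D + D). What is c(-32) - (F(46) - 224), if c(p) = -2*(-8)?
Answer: -101328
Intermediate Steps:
c(p) = 16
F(D) = 48*D**2 (F(D) = (24*D)*(2*D) = 48*D**2)
c(-32) - (F(46) - 224) = 16 - (48*46**2 - 224) = 16 - (48*2116 - 224) = 16 - (101568 - 224) = 16 - 1*101344 = 16 - 101344 = -101328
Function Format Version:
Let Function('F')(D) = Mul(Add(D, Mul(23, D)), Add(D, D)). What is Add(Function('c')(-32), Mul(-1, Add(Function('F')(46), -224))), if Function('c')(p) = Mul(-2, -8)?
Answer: -101328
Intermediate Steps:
Function('c')(p) = 16
Function('F')(D) = Mul(48, Pow(D, 2)) (Function('F')(D) = Mul(Mul(24, D), Mul(2, D)) = Mul(48, Pow(D, 2)))
Add(Function('c')(-32), Mul(-1, Add(Function('F')(46), -224))) = Add(16, Mul(-1, Add(Mul(48, Pow(46, 2)), -224))) = Add(16, Mul(-1, Add(Mul(48, 2116), -224))) = Add(16, Mul(-1, Add(101568, -224))) = Add(16, Mul(-1, 101344)) = Add(16, -101344) = -101328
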